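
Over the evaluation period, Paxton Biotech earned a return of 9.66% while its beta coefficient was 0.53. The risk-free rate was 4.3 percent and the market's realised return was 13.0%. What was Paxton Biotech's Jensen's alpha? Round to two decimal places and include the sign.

+0.75%

Market excess return = 13.0% − 4.3% = 8.70%
CAPM benchmark = R_f + β(R_m − R_f) = 4.3% + 0.53 × 8.7% = 8.9110%
α = actual − benchmark = 9.66% − 8.9110% = +0.75%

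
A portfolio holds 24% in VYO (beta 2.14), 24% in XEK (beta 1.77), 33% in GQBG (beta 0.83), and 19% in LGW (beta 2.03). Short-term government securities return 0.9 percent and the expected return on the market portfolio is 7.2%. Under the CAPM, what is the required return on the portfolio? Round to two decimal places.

β_P = Σ w_i β_i = 0.24×2.14 + 0.24×1.77 + 0.33×0.83 + 0.19×2.03 = 1.5980
MRP = 7.2% − 0.9% = 6.30%
E(R_P) = R_f + β_P × MRP = 0.9% + 1.5980 × 6.3% = 10.97%

10.97%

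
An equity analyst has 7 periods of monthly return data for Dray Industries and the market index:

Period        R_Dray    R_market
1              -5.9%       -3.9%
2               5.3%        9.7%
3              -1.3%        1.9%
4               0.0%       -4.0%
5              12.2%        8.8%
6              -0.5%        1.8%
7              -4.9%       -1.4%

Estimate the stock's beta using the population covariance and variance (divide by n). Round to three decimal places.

Mean R_i = (-5.9 + 5.3 − 1.3 + 0.0 + 12.2 − 0.5 − 4.9) / 7 = 0.7000%
Mean R_m = (-3.9 + 9.7 + 1.9 − 4.0 + 8.8 + 1.8 − 1.4) / 7 = 1.8429%
Σ(R_i − R̄_i)(R_m − R̄_m) = 176.2400  ⇒  Cov = 176.2400 / 7 = 25.1771
Σ(R_m − R̄_m)² = 187.7771  ⇒  Var(R_m) = 187.7771 / 7 = 26.8253
β = Cov / Var(R_m) = 25.1771 / 26.8253 = 0.9386

0.939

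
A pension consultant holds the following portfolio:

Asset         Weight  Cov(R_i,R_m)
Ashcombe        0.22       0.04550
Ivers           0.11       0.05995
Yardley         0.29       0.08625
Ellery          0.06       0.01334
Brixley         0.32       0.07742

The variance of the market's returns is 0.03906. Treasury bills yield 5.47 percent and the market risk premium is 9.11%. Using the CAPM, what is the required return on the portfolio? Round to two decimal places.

β_Ashcombe = 0.04550 / 0.03906 = 1.1649
β_Ivers = 0.05995 / 0.03906 = 1.5348
β_Yardley = 0.08625 / 0.03906 = 2.2081
β_Ellery = 0.01334 / 0.03906 = 0.3415
β_Brixley = 0.07742 / 0.03906 = 1.9821
β_P = Σ w_i β_i = 0.22×1.1649 + 0.11×1.5348 + 0.29×2.2081 + 0.06×0.3415 + 0.32×1.9821 = 1.7202
E(R_P) = R_f + β_P × MRP = 5.47% + 1.7202 × 9.11% = 21.14%

21.14%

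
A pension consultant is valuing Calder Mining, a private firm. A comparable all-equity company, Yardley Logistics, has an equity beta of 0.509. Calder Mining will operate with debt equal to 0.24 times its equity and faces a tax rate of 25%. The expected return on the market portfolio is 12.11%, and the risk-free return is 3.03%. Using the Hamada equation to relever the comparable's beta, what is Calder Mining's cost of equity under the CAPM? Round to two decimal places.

β_L = β_U × [1 + (1 − t)(D/E)] = 0.509 × [1 + (1 − 0.25) × 0.24]
    = 0.509 × [1 + 0.75 × 0.24] = 0.509 × 1.1800 = 0.6006
MRP = 12.11% − 3.03% = 9.08%
E(R) = R_f + β_L × MRP = 3.03% + 0.6006 × 9.08% = 8.48%

8.48%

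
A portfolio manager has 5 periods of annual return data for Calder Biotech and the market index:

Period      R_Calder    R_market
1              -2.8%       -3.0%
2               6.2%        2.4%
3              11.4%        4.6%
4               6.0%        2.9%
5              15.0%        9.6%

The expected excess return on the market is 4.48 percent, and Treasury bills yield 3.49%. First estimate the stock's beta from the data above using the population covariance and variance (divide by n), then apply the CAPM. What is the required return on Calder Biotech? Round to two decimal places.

Mean R_i = (-2.8 + 6.2 + 11.4 + 6.0 + 15.0) / 5 = 7.1600%
Mean R_m = (-3.0 + 2.4 + 4.6 + 2.9 + 9.6) / 5 = 3.3000%
Σ(R_i − R̄_i)(R_m − R̄_m) = 118.9800  ⇒  Cov = 118.9800 / 5 = 23.7960
Σ(R_m − R̄_m)² = 82.0400  ⇒  Var(R_m) = 82.0400 / 5 = 16.4080
β = Cov / Var(R_m) = 23.7960 / 16.4080 = 1.4503
E(R) = R_f + β × MRP = 3.49% + 1.4503 × 4.48% = 9.99%

9.99%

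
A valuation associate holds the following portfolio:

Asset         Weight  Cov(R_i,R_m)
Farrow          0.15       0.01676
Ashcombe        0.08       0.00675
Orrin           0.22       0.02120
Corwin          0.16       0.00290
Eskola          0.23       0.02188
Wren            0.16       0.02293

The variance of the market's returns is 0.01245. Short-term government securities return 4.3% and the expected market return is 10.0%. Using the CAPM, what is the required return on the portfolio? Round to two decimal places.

12.03%

β_Farrow = 0.01676 / 0.01245 = 1.3462
β_Ashcombe = 0.00675 / 0.01245 = 0.5422
β_Orrin = 0.02120 / 0.01245 = 1.7028
β_Corwin = 0.00290 / 0.01245 = 0.2329
β_Eskola = 0.02188 / 0.01245 = 1.7574
β_Wren = 0.02293 / 0.01245 = 1.8418
β_P = Σ w_i β_i = 0.15×1.3462 + 0.08×0.5422 + 0.22×1.7028 + 0.16×0.2329 + 0.23×1.7574 + 0.16×1.8418 = 1.3561
MRP = 10.0% − 4.3% = 5.70%
E(R_P) = R_f + β_P × MRP = 4.3% + 1.3561 × 5.7% = 12.03%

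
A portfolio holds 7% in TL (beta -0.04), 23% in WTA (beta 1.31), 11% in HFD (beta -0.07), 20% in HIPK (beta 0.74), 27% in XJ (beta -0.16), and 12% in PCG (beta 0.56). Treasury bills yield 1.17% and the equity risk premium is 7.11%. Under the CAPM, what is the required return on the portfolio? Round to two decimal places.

4.46%

β_P = Σ w_i β_i = 0.07×-0.04 + 0.23×1.31 + 0.11×-0.07 + 0.20×0.74 + 0.27×-0.16 + 0.12×0.56 = 0.4628
E(R_P) = R_f + β_P × MRP = 1.17% + 0.4628 × 7.11% = 4.46%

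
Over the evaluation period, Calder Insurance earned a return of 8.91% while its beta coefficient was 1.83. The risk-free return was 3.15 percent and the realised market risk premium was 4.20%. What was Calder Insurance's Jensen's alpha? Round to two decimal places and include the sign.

-1.93%

CAPM benchmark = R_f + β(R_m − R_f) = 3.15% + 1.83 × 4.20% = 10.8360%
α = actual − benchmark = 8.91% − 10.8360% = -1.93%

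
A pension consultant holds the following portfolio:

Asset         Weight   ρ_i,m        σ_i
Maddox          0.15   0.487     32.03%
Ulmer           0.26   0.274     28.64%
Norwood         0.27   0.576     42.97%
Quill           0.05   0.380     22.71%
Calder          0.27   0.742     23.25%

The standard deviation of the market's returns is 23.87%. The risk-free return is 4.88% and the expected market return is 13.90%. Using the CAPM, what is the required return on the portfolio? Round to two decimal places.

10.98%

β_Maddox = 0.487 × 32.03% / 23.87% = 0.6535
β_Ulmer = 0.274 × 28.64% / 23.87% = 0.3288
β_Norwood = 0.576 × 42.97% / 23.87% = 1.0369
β_Quill = 0.380 × 22.71% / 23.87% = 0.3615
β_Calder = 0.742 × 23.25% / 23.87% = 0.7227
β_P = Σ w_i β_i = 0.15×0.6535 + 0.26×0.3288 + 0.27×1.0369 + 0.05×0.3615 + 0.27×0.7227 = 0.6767
MRP = 13.90% − 4.88% = 9.02%
E(R_P) = R_f + β_P × MRP = 4.88% + 0.6767 × 9.02% = 10.98%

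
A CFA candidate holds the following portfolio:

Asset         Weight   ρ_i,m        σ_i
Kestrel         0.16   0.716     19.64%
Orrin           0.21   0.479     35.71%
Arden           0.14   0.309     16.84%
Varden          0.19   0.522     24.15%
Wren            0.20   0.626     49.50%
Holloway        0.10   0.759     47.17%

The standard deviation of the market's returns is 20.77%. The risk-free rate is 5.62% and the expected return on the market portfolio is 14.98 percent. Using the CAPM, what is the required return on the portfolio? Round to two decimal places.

β_Kestrel = 0.716 × 19.64% / 20.77% = 0.6770
β_Orrin = 0.479 × 35.71% / 20.77% = 0.8235
β_Arden = 0.309 × 16.84% / 20.77% = 0.2505
β_Varden = 0.522 × 24.15% / 20.77% = 0.6069
β_Wren = 0.626 × 49.50% / 20.77% = 1.4919
β_Holloway = 0.759 × 47.17% / 20.77% = 1.7237
β_P = Σ w_i β_i = 0.16×0.6770 + 0.21×0.8235 + 0.14×0.2505 + 0.19×0.6069 + 0.20×1.4919 + 0.10×1.7237 = 0.9024
MRP = 14.98% − 5.62% = 9.36%
E(R_P) = R_f + β_P × MRP = 5.62% + 0.9024 × 9.36% = 14.07%

14.07%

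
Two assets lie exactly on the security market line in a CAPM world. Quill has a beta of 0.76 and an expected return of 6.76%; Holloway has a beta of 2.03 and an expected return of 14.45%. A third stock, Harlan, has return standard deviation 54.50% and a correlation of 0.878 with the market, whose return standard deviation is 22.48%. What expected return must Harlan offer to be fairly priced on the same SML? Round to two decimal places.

15.05%

MRP = (14.45% − 6.76%) / (2.03 − 0.76) = 6.0551%
R_f = 6.76% − 0.76 × 6.0551% = 2.1581%
β_Harlan = ρ·σ_i/σ_m = 0.878 × 54.50 / 22.48 = 2.1286
E(R_Harlan) = R_f + β × MRP = 2.1581% + 2.1286 × 6.0551% = 15.05%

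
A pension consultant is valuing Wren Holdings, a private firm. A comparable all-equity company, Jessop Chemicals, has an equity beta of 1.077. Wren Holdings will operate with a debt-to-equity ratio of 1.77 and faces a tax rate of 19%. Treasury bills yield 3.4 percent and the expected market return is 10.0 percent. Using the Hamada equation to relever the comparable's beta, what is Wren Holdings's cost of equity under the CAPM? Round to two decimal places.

20.70%

β_L = β_U × [1 + (1 − t)(D/E)] = 1.077 × [1 + (1 − 0.19) × 1.77]
    = 1.077 × [1 + 0.81 × 1.77] = 1.077 × 2.4337 = 2.6211
MRP = 10.0% − 3.4% = 6.60%
E(R) = R_f + β_L × MRP = 3.4% + 2.6211 × 6.6% = 20.70%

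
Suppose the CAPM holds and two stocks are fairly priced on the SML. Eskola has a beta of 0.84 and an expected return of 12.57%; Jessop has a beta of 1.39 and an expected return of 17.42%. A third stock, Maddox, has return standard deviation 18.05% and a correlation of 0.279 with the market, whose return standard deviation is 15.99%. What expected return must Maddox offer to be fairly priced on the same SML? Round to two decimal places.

MRP = (17.42% − 12.57%) / (1.39 − 0.84) = 8.8182%
R_f = 12.57% − 0.84 × 8.8182% = 5.1627%
β_Maddox = ρ·σ_i/σ_m = 0.279 × 18.05 / 15.99 = 0.3149
E(R_Maddox) = R_f + β × MRP = 5.1627% + 0.3149 × 8.8182% = 7.94%

7.94%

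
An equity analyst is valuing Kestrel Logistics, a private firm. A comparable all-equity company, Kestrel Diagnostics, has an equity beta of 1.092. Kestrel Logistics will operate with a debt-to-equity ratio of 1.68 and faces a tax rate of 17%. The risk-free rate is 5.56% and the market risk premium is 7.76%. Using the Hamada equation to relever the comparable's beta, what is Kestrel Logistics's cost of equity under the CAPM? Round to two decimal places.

25.85%

β_L = β_U × [1 + (1 − t)(D/E)] = 1.092 × [1 + (1 − 0.17) × 1.68]
    = 1.092 × [1 + 0.83 × 1.68] = 1.092 × 2.3944 = 2.6147
E(R) = R_f + β_L × MRP = 5.56% + 2.6147 × 7.76% = 25.85%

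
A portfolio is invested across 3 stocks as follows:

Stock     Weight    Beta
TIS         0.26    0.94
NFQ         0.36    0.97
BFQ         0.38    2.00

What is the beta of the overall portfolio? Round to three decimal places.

1.354

β_P = Σ w_i β_i = 0.26×0.94 + 0.36×0.97 + 0.38×2.00 = 1.3536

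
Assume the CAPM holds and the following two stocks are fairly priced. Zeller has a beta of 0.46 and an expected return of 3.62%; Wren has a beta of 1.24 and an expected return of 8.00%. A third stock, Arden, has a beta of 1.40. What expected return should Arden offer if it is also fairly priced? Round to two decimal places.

MRP (SML slope) = (8.00% − 3.62%) / (1.24 − 0.46) = 4.38% / 0.78 = 5.6154%
R_f (intercept) = 3.62% − 0.46 × 5.6154% = 1.0369%
E(R_Arden) = R_f + β × MRP = 1.0369% + 1.40 × 5.6154% = 8.90%

8.90%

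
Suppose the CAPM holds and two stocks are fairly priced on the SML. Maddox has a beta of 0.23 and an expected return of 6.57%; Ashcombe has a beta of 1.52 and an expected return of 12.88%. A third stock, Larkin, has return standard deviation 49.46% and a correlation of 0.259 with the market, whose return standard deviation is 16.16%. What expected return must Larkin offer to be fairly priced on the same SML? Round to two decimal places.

9.32%

MRP = (12.88% − 6.57%) / (1.52 − 0.23) = 4.8915%
R_f = 6.57% − 0.23 × 4.8915% = 5.4450%
β_Larkin = ρ·σ_i/σ_m = 0.259 × 49.46 / 16.16 = 0.7927
E(R_Larkin) = R_f + β × MRP = 5.4450% + 0.7927 × 4.8915% = 9.32%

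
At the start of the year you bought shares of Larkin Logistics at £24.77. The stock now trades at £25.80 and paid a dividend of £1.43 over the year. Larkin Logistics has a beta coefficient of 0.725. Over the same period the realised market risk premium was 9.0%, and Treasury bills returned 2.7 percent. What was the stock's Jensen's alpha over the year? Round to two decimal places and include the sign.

+0.71%

Realised HPR = (P1 + D1 − P0) / P0 = (25.80 + 1.43 − 24.77) / 24.77 = 2.46 / 24.77 = 9.9314%
CAPM required = R_f + β·MRP = 2.7% + 0.725 × 9.0% = 9.2250%
α = realised − required = 9.9314% − 9.2250% = +0.71%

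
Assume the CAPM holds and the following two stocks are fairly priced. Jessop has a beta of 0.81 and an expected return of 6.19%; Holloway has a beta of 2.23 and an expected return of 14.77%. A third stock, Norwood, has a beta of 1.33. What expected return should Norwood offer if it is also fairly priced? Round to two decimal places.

MRP (SML slope) = (14.77% − 6.19%) / (2.23 − 0.81) = 8.58% / 1.42 = 6.0423%
R_f (intercept) = 6.19% − 0.81 × 6.0423% = 1.2957%
E(R_Norwood) = R_f + β × MRP = 1.2957% + 1.33 × 6.0423% = 9.33%

9.33%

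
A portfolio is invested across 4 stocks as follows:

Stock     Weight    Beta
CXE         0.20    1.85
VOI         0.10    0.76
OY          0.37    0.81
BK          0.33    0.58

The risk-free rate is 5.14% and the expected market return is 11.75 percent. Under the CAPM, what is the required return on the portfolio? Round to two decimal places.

β_P = Σ w_i β_i = 0.20×1.85 + 0.10×0.76 + 0.37×0.81 + 0.33×0.58 = 0.9371
MRP = 11.75% − 5.14% = 6.61%
E(R_P) = R_f + β_P × MRP = 5.14% + 0.9371 × 6.61% = 11.33%

11.33%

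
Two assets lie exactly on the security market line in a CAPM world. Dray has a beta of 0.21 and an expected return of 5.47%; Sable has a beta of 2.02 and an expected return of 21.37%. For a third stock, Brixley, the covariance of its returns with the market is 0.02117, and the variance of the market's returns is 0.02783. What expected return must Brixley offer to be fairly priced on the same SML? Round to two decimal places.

MRP = (21.37% − 5.47%) / (2.02 − 0.21) = 8.7845%
R_f = 5.47% − 0.21 × 8.7845% = 3.6253%
β_Brixley = Cov / Var(R_m) = 0.02117 / 0.02783 = 0.7607
E(R_Brixley) = R_f + β × MRP = 3.6253% + 0.7607 × 8.7845% = 10.31%

10.31%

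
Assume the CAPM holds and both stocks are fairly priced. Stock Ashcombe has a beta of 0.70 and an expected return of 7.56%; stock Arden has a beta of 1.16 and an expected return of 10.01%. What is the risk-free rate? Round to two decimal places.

Both satisfy E(R) = R_f + β·MRP, so the slope of the SML is
MRP = (10.01% − 7.56%) / (1.16 − 0.70) = 2.45% / 0.46 = 5.3261%
R_f = E(R_Ashcombe) − β_Ashcombe·MRP = 7.56% − 0.70 × 5.3261% = 3.8317%

3.83%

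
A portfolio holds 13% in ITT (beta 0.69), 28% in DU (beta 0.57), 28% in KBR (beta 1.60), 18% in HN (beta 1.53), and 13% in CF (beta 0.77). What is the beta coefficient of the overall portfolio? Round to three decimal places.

1.073

β_P = Σ w_i β_i = 0.13×0.69 + 0.28×0.57 + 0.28×1.60 + 0.18×1.53 + 0.13×0.77 = 1.0728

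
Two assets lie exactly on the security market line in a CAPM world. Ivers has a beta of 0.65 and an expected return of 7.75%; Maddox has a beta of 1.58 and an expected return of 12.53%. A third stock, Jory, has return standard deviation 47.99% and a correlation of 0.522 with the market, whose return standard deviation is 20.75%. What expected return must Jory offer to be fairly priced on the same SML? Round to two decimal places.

MRP = (12.53% − 7.75%) / (1.58 − 0.65) = 5.1398%
R_f = 7.75% − 0.65 × 5.1398% = 4.4091%
β_Jory = ρ·σ_i/σ_m = 0.522 × 47.99 / 20.75 = 1.2073
E(R_Jory) = R_f + β × MRP = 4.4091% + 1.2073 × 5.1398% = 10.61%

10.61%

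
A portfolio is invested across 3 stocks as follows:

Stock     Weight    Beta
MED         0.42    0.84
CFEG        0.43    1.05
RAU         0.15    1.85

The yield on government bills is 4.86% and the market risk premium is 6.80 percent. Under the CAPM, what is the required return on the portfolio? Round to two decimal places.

12.22%

β_P = Σ w_i β_i = 0.42×0.84 + 0.43×1.05 + 0.15×1.85 = 1.0818
E(R_P) = R_f + β_P × MRP = 4.86% + 1.0818 × 6.80% = 12.22%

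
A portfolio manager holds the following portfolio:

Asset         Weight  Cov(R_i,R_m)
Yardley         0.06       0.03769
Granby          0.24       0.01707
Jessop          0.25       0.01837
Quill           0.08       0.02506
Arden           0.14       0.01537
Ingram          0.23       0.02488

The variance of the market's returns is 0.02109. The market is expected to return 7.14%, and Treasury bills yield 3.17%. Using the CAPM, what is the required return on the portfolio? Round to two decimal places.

7.09%

β_Yardley = 0.03769 / 0.02109 = 1.7871
β_Granby = 0.01707 / 0.02109 = 0.8094
β_Jessop = 0.01837 / 0.02109 = 0.8710
β_Quill = 0.02506 / 0.02109 = 1.1882
β_Arden = 0.01537 / 0.02109 = 0.7288
β_Ingram = 0.02488 / 0.02109 = 1.1797
β_P = Σ w_i β_i = 0.06×1.7871 + 0.24×0.8094 + 0.25×0.8710 + 0.08×1.1882 + 0.14×0.7288 + 0.23×1.1797 = 0.9877
MRP = 7.14% − 3.17% = 3.97%
E(R_P) = R_f + β_P × MRP = 3.17% + 0.9877 × 3.97% = 7.09%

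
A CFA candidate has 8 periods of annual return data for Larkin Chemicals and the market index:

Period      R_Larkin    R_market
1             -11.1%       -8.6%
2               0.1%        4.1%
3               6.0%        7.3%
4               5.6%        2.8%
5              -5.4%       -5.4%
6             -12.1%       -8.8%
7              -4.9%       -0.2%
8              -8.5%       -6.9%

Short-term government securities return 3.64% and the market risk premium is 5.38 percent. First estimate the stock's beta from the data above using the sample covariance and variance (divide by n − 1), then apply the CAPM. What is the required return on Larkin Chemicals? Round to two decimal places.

9.33%

Mean R_i = (-11.1 + 0.1 + 6.0 + 5.6 − 5.4 − 12.1 − 4.9 − 8.5) / 8 = -3.7875%
Mean R_m = (-8.6 + 4.1 + 7.3 + 2.8 − 5.4 − 8.8 − 0.2 − 6.9) / 8 = -1.9625%
Σ(R_i − R̄_i)(R_m − R̄_m) = 291.1563  ⇒  Cov = 291.1563 / 7 = 41.5938
Σ(R_m − R̄_m)² = 275.3388  ⇒  Var(R_m) = 275.3388 / 7 = 39.3341
β = Cov / Var(R_m) = 41.5938 / 39.3341 = 1.0574
E(R) = R_f + β × MRP = 3.64% + 1.0574 × 5.38% = 9.33%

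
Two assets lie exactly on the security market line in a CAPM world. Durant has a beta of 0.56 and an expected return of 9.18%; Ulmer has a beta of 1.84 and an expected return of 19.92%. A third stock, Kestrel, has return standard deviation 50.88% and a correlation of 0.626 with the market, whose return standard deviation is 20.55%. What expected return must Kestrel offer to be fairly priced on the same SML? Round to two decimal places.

17.49%

MRP = (19.92% − 9.18%) / (1.84 − 0.56) = 8.3906%
R_f = 9.18% − 0.56 × 8.3906% = 4.4813%
β_Kestrel = ρ·σ_i/σ_m = 0.626 × 50.88 / 20.55 = 1.5499
E(R_Kestrel) = R_f + β × MRP = 4.4813% + 1.5499 × 8.3906% = 17.49%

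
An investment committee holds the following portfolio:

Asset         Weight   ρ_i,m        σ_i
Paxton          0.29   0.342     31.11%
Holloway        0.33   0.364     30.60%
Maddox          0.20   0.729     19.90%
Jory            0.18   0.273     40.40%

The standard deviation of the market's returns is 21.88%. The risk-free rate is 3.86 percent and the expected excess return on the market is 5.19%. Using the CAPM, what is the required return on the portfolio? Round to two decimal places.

β_Paxton = 0.342 × 31.11% / 21.88% = 0.4863
β_Holloway = 0.364 × 30.60% / 21.88% = 0.5091
β_Maddox = 0.729 × 19.90% / 21.88% = 0.6630
β_Jory = 0.273 × 40.40% / 21.88% = 0.5041
β_P = Σ w_i β_i = 0.29×0.4863 + 0.33×0.5091 + 0.20×0.6630 + 0.18×0.5041 = 0.5324
E(R_P) = R_f + β_P × MRP = 3.86% + 0.5324 × 5.19% = 6.62%

6.62%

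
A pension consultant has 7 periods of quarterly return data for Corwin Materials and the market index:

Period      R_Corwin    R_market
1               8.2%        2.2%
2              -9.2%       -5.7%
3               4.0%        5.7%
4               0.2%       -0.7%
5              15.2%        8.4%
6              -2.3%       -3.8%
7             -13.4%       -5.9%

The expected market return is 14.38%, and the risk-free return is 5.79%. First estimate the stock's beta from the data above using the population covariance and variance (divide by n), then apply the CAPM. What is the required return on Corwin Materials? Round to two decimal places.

Mean R_i = (8.2 − 9.2 + 4.0 + 0.2 + 15.2 − 2.3 − 13.4) / 7 = 0.3857%
Mean R_m = (2.2 − 5.7 + 5.7 − 0.7 + 8.4 − 3.8 − 5.9) / 7 = 0.0286%
Σ(R_i − R̄_i)(R_m − R̄_m) = 308.5429  ⇒  Cov = 308.5429 / 7 = 44.0776
Σ(R_m − R̄_m)² = 190.1143  ⇒  Var(R_m) = 190.1143 / 7 = 27.1592
β = Cov / Var(R_m) = 44.0776 / 27.1592 = 1.6229
MRP = 14.38% − 5.79% = 8.59%
E(R) = R_f + β × MRP = 5.79% + 1.6229 × 8.59% = 19.73%

19.73%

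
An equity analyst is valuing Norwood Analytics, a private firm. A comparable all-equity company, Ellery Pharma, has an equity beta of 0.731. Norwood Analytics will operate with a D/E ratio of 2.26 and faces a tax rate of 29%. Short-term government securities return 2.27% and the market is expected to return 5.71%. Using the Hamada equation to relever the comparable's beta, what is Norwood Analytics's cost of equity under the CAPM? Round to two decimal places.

β_L = β_U × [1 + (1 − t)(D/E)] = 0.731 × [1 + (1 − 0.29) × 2.26]
    = 0.731 × [1 + 0.71 × 2.26] = 0.731 × 2.6046 = 1.9040
MRP = 5.71% − 2.27% = 3.44%
E(R) = R_f + β_L × MRP = 2.27% + 1.9040 × 3.44% = 8.82%

8.82%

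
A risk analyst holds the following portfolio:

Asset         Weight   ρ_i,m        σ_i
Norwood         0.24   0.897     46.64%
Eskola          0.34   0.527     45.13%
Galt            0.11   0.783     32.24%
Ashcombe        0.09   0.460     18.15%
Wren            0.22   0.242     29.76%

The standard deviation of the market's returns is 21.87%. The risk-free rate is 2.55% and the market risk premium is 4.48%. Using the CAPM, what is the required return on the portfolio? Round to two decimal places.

β_Norwood = 0.897 × 46.64% / 21.87% = 1.9129
β_Eskola = 0.527 × 45.13% / 21.87% = 1.0875
β_Galt = 0.783 × 32.24% / 21.87% = 1.1543
β_Ashcombe = 0.460 × 18.15% / 21.87% = 0.3818
β_Wren = 0.242 × 29.76% / 21.87% = 0.3293
β_P = Σ w_i β_i = 0.24×1.9129 + 0.34×1.0875 + 0.11×1.1543 + 0.09×0.3818 + 0.22×0.3293 = 1.0626
E(R_P) = R_f + β_P × MRP = 2.55% + 1.0626 × 4.48% = 7.31%

7.31%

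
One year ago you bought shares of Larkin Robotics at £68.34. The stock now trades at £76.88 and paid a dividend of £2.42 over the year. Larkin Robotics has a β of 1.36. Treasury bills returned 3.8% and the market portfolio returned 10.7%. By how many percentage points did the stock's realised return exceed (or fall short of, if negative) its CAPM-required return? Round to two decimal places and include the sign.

+2.85%

Realised HPR = (P1 + D1 − P0) / P0 = (76.88 + 2.42 − 68.34) / 68.34 = 10.96 / 68.34 = 16.0375%
MRP = 10.7% − 3.8% = 6.90%
CAPM required = R_f + β·MRP = 3.8% + 1.36 × 6.9% = 13.1840%
α = realised − required = 16.0375% − 13.1840% = +2.85%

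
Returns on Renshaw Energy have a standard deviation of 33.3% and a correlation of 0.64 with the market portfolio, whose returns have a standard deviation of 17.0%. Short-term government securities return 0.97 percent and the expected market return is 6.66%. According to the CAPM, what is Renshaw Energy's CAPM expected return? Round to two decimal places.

8.10%

β = ρ × σ_i / σ_m = 0.64 × 33.3% / 17.0% = 1.2536
MRP = 6.66% − 0.97% = 5.69%
E(R) = 0.97% + 1.2536 × 5.69% = 8.10%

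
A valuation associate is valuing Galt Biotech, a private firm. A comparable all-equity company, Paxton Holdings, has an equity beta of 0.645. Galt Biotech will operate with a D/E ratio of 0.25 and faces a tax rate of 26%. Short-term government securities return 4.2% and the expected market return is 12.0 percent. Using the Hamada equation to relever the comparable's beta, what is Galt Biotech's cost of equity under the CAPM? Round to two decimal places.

β_L = β_U × [1 + (1 − t)(D/E)] = 0.645 × [1 + (1 − 0.26) × 0.25]
    = 0.645 × [1 + 0.74 × 0.25] = 0.645 × 1.1850 = 0.7643
MRP = 12.0% − 4.2% = 7.80%
E(R) = R_f + β_L × MRP = 4.2% + 0.7643 × 7.8% = 10.16%

10.16%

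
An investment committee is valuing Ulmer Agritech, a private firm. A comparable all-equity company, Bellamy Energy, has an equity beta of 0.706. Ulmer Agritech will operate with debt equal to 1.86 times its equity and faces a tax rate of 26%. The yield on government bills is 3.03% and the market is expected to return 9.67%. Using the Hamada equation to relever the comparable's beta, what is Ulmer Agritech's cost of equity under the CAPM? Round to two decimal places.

β_L = β_U × [1 + (1 − t)(D/E)] = 0.706 × [1 + (1 − 0.26) × 1.86]
    = 0.706 × [1 + 0.74 × 1.86] = 0.706 × 2.3764 = 1.6777
MRP = 9.67% − 3.03% = 6.64%
E(R) = R_f + β_L × MRP = 3.03% + 1.6777 × 6.64% = 14.17%

14.17%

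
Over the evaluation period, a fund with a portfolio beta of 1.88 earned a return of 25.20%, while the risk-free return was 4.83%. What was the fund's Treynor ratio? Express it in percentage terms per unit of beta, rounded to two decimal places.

Treynor = (R_P − R_f) / β_P = (25.20% − 4.83%) / 1.8800 = 20.37% / 1.8800 = 10.84%

10.84%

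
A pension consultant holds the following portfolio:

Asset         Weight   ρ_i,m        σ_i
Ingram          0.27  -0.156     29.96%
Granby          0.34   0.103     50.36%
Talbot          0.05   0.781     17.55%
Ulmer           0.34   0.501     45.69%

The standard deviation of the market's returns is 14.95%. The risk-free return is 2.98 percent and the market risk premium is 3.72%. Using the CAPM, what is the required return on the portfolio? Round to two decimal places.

5.21%

β_Ingram = -0.156 × 29.96% / 14.95% = -0.3126
β_Granby = 0.103 × 50.36% / 14.95% = 0.3470
β_Talbot = 0.781 × 17.55% / 14.95% = 0.9168
β_Ulmer = 0.501 × 45.69% / 14.95% = 1.5311
β_P = Σ w_i β_i = 0.27×-0.3126 + 0.34×0.3470 + 0.05×0.9168 + 0.34×1.5311 = 0.6000
E(R_P) = R_f + β_P × MRP = 2.98% + 0.6000 × 3.72% = 5.21%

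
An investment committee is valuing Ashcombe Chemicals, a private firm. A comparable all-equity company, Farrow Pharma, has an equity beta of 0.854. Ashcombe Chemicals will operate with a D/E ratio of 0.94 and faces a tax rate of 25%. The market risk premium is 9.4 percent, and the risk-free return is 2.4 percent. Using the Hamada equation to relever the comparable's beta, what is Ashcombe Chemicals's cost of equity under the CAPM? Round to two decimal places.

16.09%

β_L = β_U × [1 + (1 − t)(D/E)] = 0.854 × [1 + (1 − 0.25) × 0.94]
    = 0.854 × [1 + 0.75 × 0.94] = 0.854 × 1.7050 = 1.4561
E(R) = R_f + β_L × MRP = 2.4% + 1.4561 × 9.4% = 16.09%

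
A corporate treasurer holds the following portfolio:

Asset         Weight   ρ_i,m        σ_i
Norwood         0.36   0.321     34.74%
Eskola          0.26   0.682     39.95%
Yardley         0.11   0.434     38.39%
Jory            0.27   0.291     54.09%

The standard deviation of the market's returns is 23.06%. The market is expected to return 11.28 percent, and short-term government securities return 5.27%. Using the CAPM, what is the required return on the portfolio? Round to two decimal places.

9.75%

β_Norwood = 0.321 × 34.74% / 23.06% = 0.4836
β_Eskola = 0.682 × 39.95% / 23.06% = 1.1815
β_Yardley = 0.434 × 38.39% / 23.06% = 0.7225
β_Jory = 0.291 × 54.09% / 23.06% = 0.6826
β_P = Σ w_i β_i = 0.36×0.4836 + 0.26×1.1815 + 0.11×0.7225 + 0.27×0.6826 = 0.7451
MRP = 11.28% − 5.27% = 6.01%
E(R_P) = R_f + β_P × MRP = 5.27% + 0.7451 × 6.01% = 9.75%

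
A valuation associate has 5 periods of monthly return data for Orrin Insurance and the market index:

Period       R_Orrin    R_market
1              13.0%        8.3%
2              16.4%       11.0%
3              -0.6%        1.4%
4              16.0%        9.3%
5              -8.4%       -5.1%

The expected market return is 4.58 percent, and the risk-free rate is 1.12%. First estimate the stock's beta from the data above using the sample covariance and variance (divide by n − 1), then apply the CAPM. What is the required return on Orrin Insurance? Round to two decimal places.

6.83%

Mean R_i = (13.0 + 16.4 − 0.6 + 16.0 − 8.4) / 5 = 7.2800%
Mean R_m = (8.3 + 11.0 + 1.4 + 9.3 − 5.1) / 5 = 4.9800%
Σ(R_i − R̄_i)(R_m − R̄_m) = 297.8280  ⇒  Cov = 297.8280 / 4 = 74.4570
Σ(R_m − R̄_m)² = 180.3480  ⇒  Var(R_m) = 180.3480 / 4 = 45.0870
β = Cov / Var(R_m) = 74.4570 / 45.0870 = 1.6514
MRP = 4.58% − 1.12% = 3.46%
E(R) = R_f + β × MRP = 1.12% + 1.6514 × 3.46% = 6.83%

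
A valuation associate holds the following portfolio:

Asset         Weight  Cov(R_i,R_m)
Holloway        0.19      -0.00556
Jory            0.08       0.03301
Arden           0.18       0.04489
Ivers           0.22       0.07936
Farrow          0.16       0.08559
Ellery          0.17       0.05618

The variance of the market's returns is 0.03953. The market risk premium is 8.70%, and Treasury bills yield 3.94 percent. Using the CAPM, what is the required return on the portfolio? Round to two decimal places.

β_Holloway = -0.00556 / 0.03953 = -0.1407
β_Jory = 0.03301 / 0.03953 = 0.8351
β_Arden = 0.04489 / 0.03953 = 1.1356
β_Ivers = 0.07936 / 0.03953 = 2.0076
β_Farrow = 0.08559 / 0.03953 = 2.1652
β_Ellery = 0.05618 / 0.03953 = 1.4212
β_P = Σ w_i β_i = 0.19×-0.1407 + 0.08×0.8351 + 0.18×1.1356 + 0.22×2.0076 + 0.16×2.1652 + 0.17×1.4212 = 1.2742
E(R_P) = R_f + β_P × MRP = 3.94% + 1.2742 × 8.70% = 15.03%

15.03%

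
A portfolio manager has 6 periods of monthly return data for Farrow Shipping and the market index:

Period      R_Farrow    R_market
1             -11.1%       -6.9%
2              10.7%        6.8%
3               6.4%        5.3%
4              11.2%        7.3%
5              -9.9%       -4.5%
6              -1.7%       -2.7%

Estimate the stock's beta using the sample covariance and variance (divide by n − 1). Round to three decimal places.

1.561

Mean R_i = (-11.1 + 10.7 + 6.4 + 11.2 − 9.9 − 1.7) / 6 = 0.9333%
Mean R_m = (-6.9 + 6.8 + 5.3 + 7.3 − 4.5 − 2.7) / 6 = 0.8833%
Σ(R_i − R̄_i)(R_m − R̄_m) = 309.2233  ⇒  Cov = 309.2233 / 5 = 61.8447
Σ(R_m − R̄_m)² = 198.0883  ⇒  Var(R_m) = 198.0883 / 5 = 39.6177
β = Cov / Var(R_m) = 61.8447 / 39.6177 = 1.5610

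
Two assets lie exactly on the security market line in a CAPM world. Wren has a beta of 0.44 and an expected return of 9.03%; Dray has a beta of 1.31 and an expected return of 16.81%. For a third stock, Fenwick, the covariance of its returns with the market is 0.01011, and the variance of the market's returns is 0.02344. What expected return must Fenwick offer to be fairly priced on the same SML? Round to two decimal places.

8.95%

MRP = (16.81% − 9.03%) / (1.31 − 0.44) = 8.9425%
R_f = 9.03% − 0.44 × 8.9425% = 5.0953%
β_Fenwick = Cov / Var(R_m) = 0.01011 / 0.02344 = 0.4313
E(R_Fenwick) = R_f + β × MRP = 5.0953% + 0.4313 × 8.9425% = 8.95%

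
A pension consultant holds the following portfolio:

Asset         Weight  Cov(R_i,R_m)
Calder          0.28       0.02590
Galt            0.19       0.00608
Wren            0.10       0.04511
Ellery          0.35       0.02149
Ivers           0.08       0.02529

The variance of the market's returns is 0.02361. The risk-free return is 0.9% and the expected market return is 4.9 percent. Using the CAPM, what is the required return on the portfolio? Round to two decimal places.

4.71%

β_Calder = 0.02590 / 0.02361 = 1.0970
β_Galt = 0.00608 / 0.02361 = 0.2575
β_Wren = 0.04511 / 0.02361 = 1.9106
β_Ellery = 0.02149 / 0.02361 = 0.9102
β_Ivers = 0.02529 / 0.02361 = 1.0712
β_P = Σ w_i β_i = 0.28×1.0970 + 0.19×0.2575 + 0.10×1.9106 + 0.35×0.9102 + 0.08×1.0712 = 0.9514
MRP = 4.9% − 0.9% = 4.00%
E(R_P) = R_f + β_P × MRP = 0.9% + 0.9514 × 4.0% = 4.71%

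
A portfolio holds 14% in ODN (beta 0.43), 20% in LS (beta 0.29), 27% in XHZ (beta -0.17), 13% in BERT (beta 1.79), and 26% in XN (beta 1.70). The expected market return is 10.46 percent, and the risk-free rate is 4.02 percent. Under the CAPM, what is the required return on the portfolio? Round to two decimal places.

8.83%

β_P = Σ w_i β_i = 0.14×0.43 + 0.20×0.29 + 0.27×-0.17 + 0.13×1.79 + 0.26×1.70 = 0.7470
MRP = 10.46% − 4.02% = 6.44%
E(R_P) = R_f + β_P × MRP = 4.02% + 0.7470 × 6.44% = 8.83%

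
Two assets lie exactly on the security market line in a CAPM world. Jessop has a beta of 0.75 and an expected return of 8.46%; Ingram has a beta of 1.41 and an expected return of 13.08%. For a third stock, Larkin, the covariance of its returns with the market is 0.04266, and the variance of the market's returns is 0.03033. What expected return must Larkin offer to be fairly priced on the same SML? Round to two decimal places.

MRP = (13.08% − 8.46%) / (1.41 − 0.75) = 7.0000%
R_f = 8.46% − 0.75 × 7.0000% = 3.2100%
β_Larkin = Cov / Var(R_m) = 0.04266 / 0.03033 = 1.4065
E(R_Larkin) = R_f + β × MRP = 3.2100% + 1.4065 × 7.0000% = 13.06%

13.06%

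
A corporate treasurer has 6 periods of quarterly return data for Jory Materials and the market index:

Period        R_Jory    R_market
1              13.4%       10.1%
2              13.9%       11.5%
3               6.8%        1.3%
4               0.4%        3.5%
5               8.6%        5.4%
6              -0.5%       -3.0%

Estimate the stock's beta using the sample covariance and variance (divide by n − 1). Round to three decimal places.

1.005

Mean R_i = (13.4 + 13.9 + 6.8 + 0.4 + 8.6 − 0.5) / 6 = 7.1000%
Mean R_m = (10.1 + 11.5 + 1.3 + 3.5 + 5.4 − 3.0) / 6 = 4.8000%
Σ(R_i − R̄_i)(R_m − R̄_m) = 148.8900  ⇒  Cov = 148.8900 / 5 = 29.7780
Σ(R_m − R̄_m)² = 148.1200  ⇒  Var(R_m) = 148.1200 / 5 = 29.6240
β = Cov / Var(R_m) = 29.7780 / 29.6240 = 1.0052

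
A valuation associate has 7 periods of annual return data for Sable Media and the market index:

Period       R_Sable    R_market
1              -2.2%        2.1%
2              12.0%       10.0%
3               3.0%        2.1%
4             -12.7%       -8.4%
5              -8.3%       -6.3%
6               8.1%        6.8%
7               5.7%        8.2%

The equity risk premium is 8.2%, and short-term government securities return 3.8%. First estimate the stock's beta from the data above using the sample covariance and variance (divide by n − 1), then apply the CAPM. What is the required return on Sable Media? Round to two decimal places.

13.85%

Mean R_i = (-2.2 + 12.0 + 3.0 − 12.7 − 8.3 + 8.1 + 5.7) / 7 = 0.8000%
Mean R_m = (2.1 + 10.0 + 2.1 − 8.4 − 6.3 + 6.8 + 8.2) / 7 = 2.0714%
Σ(R_i − R̄_i)(R_m − R̄_m) = 370.8700  ⇒  Cov = 370.8700 / 6 = 61.8117
Σ(R_m − R̄_m)² = 302.5143  ⇒  Var(R_m) = 302.5143 / 6 = 50.4191
β = Cov / Var(R_m) = 61.8117 / 50.4191 = 1.2260
E(R) = R_f + β × MRP = 3.8% + 1.2260 × 8.2% = 13.85%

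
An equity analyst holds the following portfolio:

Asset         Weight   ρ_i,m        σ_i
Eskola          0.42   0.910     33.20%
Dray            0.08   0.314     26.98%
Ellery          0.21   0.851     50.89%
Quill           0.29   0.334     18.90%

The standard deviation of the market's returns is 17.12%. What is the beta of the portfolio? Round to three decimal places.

β_Eskola = 0.910 × 33.20% / 17.12% = 1.7647
β_Dray = 0.314 × 26.98% / 17.12% = 0.4948
β_Ellery = 0.851 × 50.89% / 17.12% = 2.5296
β_Quill = 0.334 × 18.90% / 17.12% = 0.3687
β_P = Σ w_i β_i = 0.42×1.7647 + 0.08×0.4948 + 0.21×2.5296 + 0.29×0.3687 = 1.4189

1.419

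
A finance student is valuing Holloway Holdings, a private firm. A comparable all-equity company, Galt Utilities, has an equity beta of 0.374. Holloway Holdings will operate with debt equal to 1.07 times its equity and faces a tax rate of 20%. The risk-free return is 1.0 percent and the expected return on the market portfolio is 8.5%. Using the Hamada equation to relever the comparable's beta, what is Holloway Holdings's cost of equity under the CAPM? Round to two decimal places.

6.21%

β_L = β_U × [1 + (1 − t)(D/E)] = 0.374 × [1 + (1 − 0.20) × 1.07]
    = 0.374 × [1 + 0.80 × 1.07] = 0.374 × 1.8560 = 0.6941
MRP = 8.5% − 1.0% = 7.50%
E(R) = R_f + β_L × MRP = 1.0% + 0.6941 × 7.5% = 6.21%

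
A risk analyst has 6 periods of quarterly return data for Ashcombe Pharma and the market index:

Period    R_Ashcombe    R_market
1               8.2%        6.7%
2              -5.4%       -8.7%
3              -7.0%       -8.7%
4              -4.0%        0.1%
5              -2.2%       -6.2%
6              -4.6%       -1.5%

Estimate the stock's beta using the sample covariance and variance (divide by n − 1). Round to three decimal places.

Mean R_i = (8.2 − 5.4 − 7.0 − 4.0 − 2.2 − 4.6) / 6 = -2.5000%
Mean R_m = (6.7 − 8.7 − 8.7 + 0.1 − 6.2 − 1.5) / 6 = -3.0500%
Σ(R_i − R̄_i)(R_m − R̄_m) = 137.2100  ⇒  Cov = 137.2100 / 5 = 27.4420
Σ(R_m − R̄_m)² = 181.1550  ⇒  Var(R_m) = 181.1550 / 5 = 36.2310
β = Cov / Var(R_m) = 27.4420 / 36.2310 = 0.7574

0.757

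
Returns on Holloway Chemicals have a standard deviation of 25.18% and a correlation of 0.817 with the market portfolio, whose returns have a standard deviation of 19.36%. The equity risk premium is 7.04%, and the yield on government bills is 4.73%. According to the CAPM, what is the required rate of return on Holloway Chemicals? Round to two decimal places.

12.21%

β = ρ × σ_i / σ_m = 0.817 × 25.18% / 19.36% = 1.0626
E(R) = 4.73% + 1.0626 × 7.04% = 12.21%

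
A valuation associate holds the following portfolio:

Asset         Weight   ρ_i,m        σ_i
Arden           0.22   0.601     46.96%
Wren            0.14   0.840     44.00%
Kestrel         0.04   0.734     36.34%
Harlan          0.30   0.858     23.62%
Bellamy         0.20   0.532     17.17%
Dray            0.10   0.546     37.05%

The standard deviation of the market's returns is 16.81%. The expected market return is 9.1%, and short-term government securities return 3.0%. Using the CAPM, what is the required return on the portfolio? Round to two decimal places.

β_Arden = 0.601 × 46.96% / 16.81% = 1.6789
β_Wren = 0.840 × 44.00% / 16.81% = 2.1987
β_Kestrel = 0.734 × 36.34% / 16.81% = 1.5868
β_Harlan = 0.858 × 23.62% / 16.81% = 1.2056
β_Bellamy = 0.532 × 17.17% / 16.81% = 0.5434
β_Dray = 0.546 × 37.05% / 16.81% = 1.2034
β_P = Σ w_i β_i = 0.22×1.6789 + 0.14×2.1987 + 0.04×1.5868 + 0.30×1.2056 + 0.20×0.5434 + 0.10×1.2034 = 1.3313
MRP = 9.1% − 3.0% = 6.10%
E(R_P) = R_f + β_P × MRP = 3.0% + 1.3313 × 6.1% = 11.12%

11.12%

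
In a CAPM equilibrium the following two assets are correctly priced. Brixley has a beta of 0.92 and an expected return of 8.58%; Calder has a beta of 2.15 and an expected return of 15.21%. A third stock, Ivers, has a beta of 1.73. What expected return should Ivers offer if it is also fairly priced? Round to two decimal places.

MRP (SML slope) = (15.21% − 8.58%) / (2.15 − 0.92) = 6.63% / 1.23 = 5.3902%
R_f (intercept) = 8.58% − 0.92 × 5.3902% = 3.6210%
E(R_Ivers) = R_f + β × MRP = 3.6210% + 1.73 × 5.3902% = 12.95%

12.95%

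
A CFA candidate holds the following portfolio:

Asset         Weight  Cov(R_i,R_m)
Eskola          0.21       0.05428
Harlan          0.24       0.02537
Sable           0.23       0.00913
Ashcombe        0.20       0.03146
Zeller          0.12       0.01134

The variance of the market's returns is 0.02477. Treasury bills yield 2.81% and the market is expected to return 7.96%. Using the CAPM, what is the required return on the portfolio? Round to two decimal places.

8.47%

β_Eskola = 0.05428 / 0.02477 = 2.1914
β_Harlan = 0.02537 / 0.02477 = 1.0242
β_Sable = 0.00913 / 0.02477 = 0.3686
β_Ashcombe = 0.03146 / 0.02477 = 1.2701
β_Zeller = 0.01134 / 0.02477 = 0.4578
β_P = Σ w_i β_i = 0.21×2.1914 + 0.24×1.0242 + 0.23×0.3686 + 0.20×1.2701 + 0.12×0.4578 = 1.0997
MRP = 7.96% − 2.81% = 5.15%
E(R_P) = R_f + β_P × MRP = 2.81% + 1.0997 × 5.15% = 8.47%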